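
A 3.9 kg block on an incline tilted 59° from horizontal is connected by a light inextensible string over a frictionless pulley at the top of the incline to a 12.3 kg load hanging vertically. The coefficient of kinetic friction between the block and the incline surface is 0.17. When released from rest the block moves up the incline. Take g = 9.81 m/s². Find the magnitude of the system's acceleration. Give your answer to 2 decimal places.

For the block on the incline: the weight component along the slope is m₁g sin 59° = 3.9 × 9.81 × 0.8572 = 32.796 N and the normal force is N = m₁g cos 59° = 19.705 N.
Kinetic friction opposes the block's motion up the incline: f = μN = 0.17 × 19.705 = 3.350 N acting down the slope.
Newton's second law for the block (up-slope positive): T − 32.796 − 3.350 = 3.9 a. For the hanging load (downward positive): 12.3 × 9.81 − T = 12.3 a.
Adding the two equations eliminates T: 84.517 = 16.2 a, so a = 5.2171 m/s².

5.22 m/s²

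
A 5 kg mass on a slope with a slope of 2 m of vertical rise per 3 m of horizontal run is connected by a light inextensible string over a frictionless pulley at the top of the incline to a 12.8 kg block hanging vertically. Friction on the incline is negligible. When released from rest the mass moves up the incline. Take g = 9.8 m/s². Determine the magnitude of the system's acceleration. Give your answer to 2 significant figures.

For the mass on the incline: the weight component along the slope is m₁g sin 33.69° = 5 × 9.8 × 0.5547 = 27.180 N and the normal force is N = m₁g cos 33.69° = 40.770 N.
Newton's second law for the mass (up-slope positive): T − 27.180 = 5 a. For the hanging block (downward positive): 12.8 × 9.8 − T = 12.8 a.
Adding the two equations eliminates T: 98.260 = 17.8 a, so a = 5.5202 m/s².

5.5 m/s²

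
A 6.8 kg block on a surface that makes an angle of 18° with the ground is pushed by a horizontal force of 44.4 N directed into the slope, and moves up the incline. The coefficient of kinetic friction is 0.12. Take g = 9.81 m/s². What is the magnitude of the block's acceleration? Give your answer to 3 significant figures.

1.82 m/s²

The horizontal push has components F cos 18° = 44.4 × 0.9511 = 42.229 N up the incline and F sin 18° = 44.4 × 0.3090 = 13.720 N pressing into the surface.
The normal force is therefore N = mg cos 18° + F sin 18° = 63.446 + 13.720 = 77.166 N, and kinetic friction down the slope is μN = 0.12 × 77.166 = 9.260 N.
Along the incline: F cos 18° − mg sin 18° − μN = ma, so 42.229 − 20.613 − 9.260 = 6.8 a, giving a = 1.8171 m/s².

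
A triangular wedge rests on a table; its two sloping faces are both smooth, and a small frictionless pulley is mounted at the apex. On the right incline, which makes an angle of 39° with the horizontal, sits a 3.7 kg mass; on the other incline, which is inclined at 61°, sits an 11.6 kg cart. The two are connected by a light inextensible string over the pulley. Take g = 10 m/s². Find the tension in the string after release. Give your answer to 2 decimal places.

42.19 N

Resolve each weight along its own incline: the 3.7 kg mass has component 3.7 × 10 × sin 39° = 23.285 N down its slope, and the 11.6 kg mass has 11.6 × 10 × sin 61° = 101.456 N down its slope.
The 11.6 kg side's 101.456 N exceeds the other side's 23.285 N, so that mass slides down and the 3.7 kg mass slides up. Taking that direction as positive, Newton's second law for the whole system gives 101.456 − 23.285 = (3.7 + 11.6) a, so a = 78.171 / 15.3 = 5.1092 m/s².
For the 3.7 kg mass (up-slope positive): T − 23.285 = 3.7 × 5.1092, so T = 42.189 N.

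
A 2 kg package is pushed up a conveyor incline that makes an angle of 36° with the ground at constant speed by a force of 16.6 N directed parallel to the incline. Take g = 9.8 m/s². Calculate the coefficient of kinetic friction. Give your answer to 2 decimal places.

0.32

At constant speed ΣF = 0 along the incline. The applied 16.6 N acts up the slope; the weight component mg sin 36° = 11.521 N and kinetic friction μN both act down the slope.
So 16.6 = 11.521 + μ × 15.857, giving μ = (16.6 − 11.521) / 15.857 = 0.3203.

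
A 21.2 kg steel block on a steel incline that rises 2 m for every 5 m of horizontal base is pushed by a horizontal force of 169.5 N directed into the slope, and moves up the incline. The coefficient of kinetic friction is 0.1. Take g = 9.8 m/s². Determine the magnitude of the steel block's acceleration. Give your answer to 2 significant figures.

2.6 m/s²

The horizontal push has components F cos 21.80° = 169.5 × 0.9285 = 157.381 N up the incline and F sin 21.80° = 169.5 × 0.3714 = 62.952 N pressing into the surface.
The normal force is therefore N = mg cos 21.80° + F sin 21.80° = 192.905 + 62.952 = 255.857 N, and kinetic friction down the slope is μN = 0.1 × 255.857 = 25.586 N.
Along the incline: F cos 21.80° − mg sin 21.80° − μN = ma, so 157.381 − 77.162 − 25.586 = 21.2 a, giving a = 2.5770 m/s².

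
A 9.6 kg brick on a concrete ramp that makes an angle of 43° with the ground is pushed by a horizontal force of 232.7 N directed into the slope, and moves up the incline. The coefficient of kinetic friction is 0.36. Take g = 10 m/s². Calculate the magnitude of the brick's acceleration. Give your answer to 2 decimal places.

2.32 m/s²

The horizontal push has components F cos 43° = 232.7 × 0.7314 = 170.197 N up the incline and F sin 43° = 232.7 × 0.6820 = 158.701 N pressing into the surface.
The normal force is therefore N = mg cos 43° + F sin 43° = 70.214 + 158.701 = 228.915 N, and kinetic friction down the slope is μN = 0.36 × 228.915 = 82.409 N.
Along the incline: F cos 43° − mg sin 43° − μN = ma, so 170.197 − 65.472 − 82.409 = 9.6 a, giving a = 2.3246 m/s².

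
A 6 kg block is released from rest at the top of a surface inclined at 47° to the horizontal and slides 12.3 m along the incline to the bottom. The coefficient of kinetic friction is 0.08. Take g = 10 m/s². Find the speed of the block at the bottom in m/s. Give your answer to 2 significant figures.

13 m/s

The weight component along the incline is mg sin 47° = 43.881 N and the normal force is N = mg cos 47° = 40.920 N.
Friction up the slope is f = μN = 0.08 × 40.920 = 3.274 N, so the net downslope force is 43.881 − 3.274 = 40.607 N and a = 40.607 / 6 = 6.7678 m/s².
Starting from rest over a distance of 12.3 m, v² = 2aL = 2 × 6.7678 × 12.3 = 166.4879, so v = 12.9030 m/s.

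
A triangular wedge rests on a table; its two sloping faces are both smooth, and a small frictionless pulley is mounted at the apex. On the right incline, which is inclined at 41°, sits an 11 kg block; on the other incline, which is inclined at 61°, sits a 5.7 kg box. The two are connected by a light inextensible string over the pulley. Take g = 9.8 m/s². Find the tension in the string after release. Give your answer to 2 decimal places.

Resolve each weight along its own incline: the 11 kg mass has component 11 × 9.8 × sin 41° = 70.723 N down its slope, and the 5.7 kg mass has 5.7 × 9.8 × sin 61° = 48.856 N down its slope.
The 11 kg side's 70.723 N exceeds the other side's 48.856 N, so that mass slides down and the 5.7 kg mass slides up. Taking that direction as positive, Newton's second law for the whole system gives 70.723 − 48.856 = (11 + 5.7) a, so a = 21.867 / 16.7 = 1.3094 m/s².
For the 5.7 kg mass (up-slope positive): T − 48.856 = 5.7 × 1.3094, so T = 56.320 N.

56.32 N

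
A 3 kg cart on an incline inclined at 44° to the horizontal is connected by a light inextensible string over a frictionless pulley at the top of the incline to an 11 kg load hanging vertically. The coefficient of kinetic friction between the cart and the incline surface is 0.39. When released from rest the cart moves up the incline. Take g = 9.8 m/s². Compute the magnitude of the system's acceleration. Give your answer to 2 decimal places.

For the cart on the incline: the weight component along the slope is m₁g sin 44° = 3 × 9.8 × 0.6947 = 20.424 N and the normal force is N = m₁g cos 44° = 21.149 N.
Kinetic friction opposes the cart's motion up the incline: f = μN = 0.39 × 21.149 = 8.248 N acting down the slope.
Newton's second law for the cart (up-slope positive): T − 20.424 − 8.248 = 3 a. For the hanging load (downward positive): 11 × 9.8 − T = 11 a.
Adding the two equations eliminates T: 79.128 = 14 a, so a = 5.6520 m/s².

5.65 m/s²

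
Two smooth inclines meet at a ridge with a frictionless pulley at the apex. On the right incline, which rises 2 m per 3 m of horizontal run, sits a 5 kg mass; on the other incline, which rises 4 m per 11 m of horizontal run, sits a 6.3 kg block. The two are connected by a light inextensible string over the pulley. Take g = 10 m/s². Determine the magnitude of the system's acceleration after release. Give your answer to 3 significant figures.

0.549 m/s²

Resolve each weight along its own incline: the 5 kg mass has component 5 × 10 × sin 33.69° = 27.735 N down its slope, and the 6.3 kg mass has 6.3 × 10 × sin 19.98° = 21.530 N down its slope.
The 5 kg side's 27.735 N exceeds the other side's 21.530 N, so that mass slides down and the 6.3 kg mass slides up. Taking that direction as positive, Newton's second law for the whole system gives 27.735 − 21.530 = (5 + 6.3) a, so a = 6.205 / 11.3 = 0.5491 m/s².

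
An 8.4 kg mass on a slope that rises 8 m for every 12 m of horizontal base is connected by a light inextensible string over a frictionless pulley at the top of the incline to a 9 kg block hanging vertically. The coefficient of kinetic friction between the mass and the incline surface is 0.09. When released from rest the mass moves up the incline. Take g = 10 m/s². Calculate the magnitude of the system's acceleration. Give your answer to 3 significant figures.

2.13 m/s²

For the mass on the incline: the weight component along the slope is m₁g sin 33.69° = 8.4 × 10 × 0.5547 = 46.595 N and the normal force is N = m₁g cos 33.69° = 69.892 N.
Kinetic friction opposes the mass's motion up the incline: f = μN = 0.09 × 69.892 = 6.290 N acting down the slope.
Newton's second law for the mass (up-slope positive): T − 46.595 − 6.290 = 8.4 a. For the hanging block (downward positive): 9 × 10 − T = 9 a.
Adding the two equations eliminates T: 37.115 = 17.4 a, so a = 2.1330 m/s².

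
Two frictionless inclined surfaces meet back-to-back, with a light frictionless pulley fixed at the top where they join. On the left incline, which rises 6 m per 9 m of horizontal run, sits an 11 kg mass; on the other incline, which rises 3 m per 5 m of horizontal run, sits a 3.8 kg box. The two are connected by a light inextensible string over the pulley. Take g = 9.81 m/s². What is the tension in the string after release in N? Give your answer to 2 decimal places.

29.62 N

Resolve each weight along its own incline: the 11 kg mass has component 11 × 9.81 × sin 33.69° = 59.858 N down its slope, and the 3.8 kg mass has 3.8 × 9.81 × sin 30.96° = 19.179 N down its slope.
The 11 kg side's 59.858 N exceeds the other side's 19.179 N, so that mass slides down and the 3.8 kg mass slides up. Taking that direction as positive, Newton's second law for the whole system gives 59.858 − 19.179 = (11 + 3.8) a, so a = 40.679 / 14.8 = 2.7486 m/s².
For the 3.8 kg mass (up-slope positive): T − 19.179 = 3.8 × 2.7486, so T = 29.624 N.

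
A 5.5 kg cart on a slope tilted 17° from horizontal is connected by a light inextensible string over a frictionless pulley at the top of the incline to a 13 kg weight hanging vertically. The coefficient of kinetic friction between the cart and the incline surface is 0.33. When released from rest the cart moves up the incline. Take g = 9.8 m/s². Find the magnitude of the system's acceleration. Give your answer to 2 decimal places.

5.12 m/s²

For the cart on the incline: the weight component along the slope is m₁g sin 17° = 5.5 × 9.8 × 0.2924 = 15.760 N and the normal force is N = m₁g cos 17° = 51.545 N.
Kinetic friction opposes the cart's motion up the incline: f = μN = 0.33 × 51.545 = 17.010 N acting down the slope.
Newton's second law for the cart (up-slope positive): T − 15.760 − 17.010 = 5.5 a. For the hanging weight (downward positive): 13 × 9.8 − T = 13 a.
Adding the two equations eliminates T: 94.630 = 18.5 a, so a = 5.1151 m/s².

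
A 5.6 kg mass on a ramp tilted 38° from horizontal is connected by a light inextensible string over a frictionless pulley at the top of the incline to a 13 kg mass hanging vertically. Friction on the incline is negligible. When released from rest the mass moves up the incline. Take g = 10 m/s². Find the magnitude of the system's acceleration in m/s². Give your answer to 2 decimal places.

5.14 m/s²

For the mass on the incline: the weight component along the slope is m₁g sin 38° = 5.6 × 10 × 0.6157 = 34.479 N and the normal force is N = m₁g cos 38° = 44.129 N.
Newton's second law for the mass (up-slope positive): T − 34.479 = 5.6 a. For the hanging mass (downward positive): 13 × 10 − T = 13 a.
Adding the two equations eliminates T: 95.521 = 18.6 a, so a = 5.1355 m/s².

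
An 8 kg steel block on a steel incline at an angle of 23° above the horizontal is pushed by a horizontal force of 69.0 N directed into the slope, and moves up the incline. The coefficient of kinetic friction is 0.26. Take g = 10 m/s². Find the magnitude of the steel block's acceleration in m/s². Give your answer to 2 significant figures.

The horizontal push has components F cos 23° = 69.0 × 0.9205 = 63.514 N up the incline and F sin 23° = 69.0 × 0.3907 = 26.958 N pressing into the surface.
The normal force is therefore N = mg cos 23° + F sin 23° = 73.640 + 26.958 = 100.598 N, and kinetic friction down the slope is μN = 0.26 × 100.598 = 26.155 N.
Along the incline: F cos 23° − mg sin 23° − μN = ma, so 63.514 − 31.256 − 26.155 = 8 a, giving a = 0.7629 m/s².

0.76 m/s²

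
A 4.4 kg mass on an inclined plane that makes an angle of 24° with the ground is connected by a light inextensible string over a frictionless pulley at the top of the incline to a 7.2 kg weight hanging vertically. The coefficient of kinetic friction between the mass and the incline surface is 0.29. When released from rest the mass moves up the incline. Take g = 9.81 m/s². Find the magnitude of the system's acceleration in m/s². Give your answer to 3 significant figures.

For the mass on the incline: the weight component along the slope is m₁g sin 24° = 4.4 × 9.81 × 0.4067 = 17.555 N and the normal force is N = m₁g cos 24° = 39.432 N.
Kinetic friction opposes the mass's motion up the incline: f = μN = 0.29 × 39.432 = 11.435 N acting down the slope.
Newton's second law for the mass (up-slope positive): T − 17.555 − 11.435 = 4.4 a. For the hanging weight (downward positive): 7.2 × 9.81 − T = 7.2 a.
Adding the two equations eliminates T: 41.642 = 11.6 a, so a = 3.5898 m/s².

3.59 m/s²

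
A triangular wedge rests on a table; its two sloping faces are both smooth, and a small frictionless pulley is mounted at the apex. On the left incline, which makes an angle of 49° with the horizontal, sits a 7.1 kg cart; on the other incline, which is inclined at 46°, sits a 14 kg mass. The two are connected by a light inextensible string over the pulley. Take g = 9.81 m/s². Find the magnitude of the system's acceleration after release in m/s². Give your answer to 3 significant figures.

2.19 m/s²

Resolve each weight along its own incline: the 7.1 kg mass has component 7.1 × 9.81 × sin 49° = 52.566 N down its slope, and the 14 kg mass has 14 × 9.81 × sin 46° = 98.794 N down its slope.
The 14 kg side's 98.794 N exceeds the other side's 52.566 N, so that mass slides down and the 7.1 kg mass slides up. Taking that direction as positive, Newton's second law for the whole system gives 98.794 − 52.566 = (7.1 + 14) a, so a = 46.228 / 21.1 = 2.1909 m/s².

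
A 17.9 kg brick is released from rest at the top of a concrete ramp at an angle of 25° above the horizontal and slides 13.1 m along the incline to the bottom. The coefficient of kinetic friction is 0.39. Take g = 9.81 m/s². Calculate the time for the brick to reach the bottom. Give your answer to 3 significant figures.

The weight component along the incline is mg sin 25° = 74.211 N and the normal force is N = mg cos 25° = 159.147 N.
Friction up the slope is f = μN = 0.39 × 159.147 = 62.067 N, so the net downslope force is 74.211 − 62.067 = 12.144 N and a = 12.144 / 17.9 = 0.6784 m/s².
Starting from rest, L = ½at², so t = √(2L/a) = √(2 × 13.1 / 0.6784) = 6.2145 s.

6.21 s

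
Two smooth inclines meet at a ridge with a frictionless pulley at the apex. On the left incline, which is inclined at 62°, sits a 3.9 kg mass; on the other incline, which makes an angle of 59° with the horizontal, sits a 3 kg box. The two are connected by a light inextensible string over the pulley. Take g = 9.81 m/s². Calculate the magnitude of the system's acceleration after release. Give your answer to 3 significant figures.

Resolve each weight along its own incline: the 3.9 kg mass has component 3.9 × 9.81 × sin 62° = 33.781 N down its slope, and the 3 kg mass has 3 × 9.81 × sin 59° = 25.226 N down its slope.
The 3.9 kg side's 33.781 N exceeds the other side's 25.226 N, so that mass slides down and the 3 kg mass slides up. Taking that direction as positive, Newton's second law for the whole system gives 33.781 − 25.226 = (3.9 + 3) a, so a = 8.555 / 6.9 = 1.2399 m/s².

1.24 m/s²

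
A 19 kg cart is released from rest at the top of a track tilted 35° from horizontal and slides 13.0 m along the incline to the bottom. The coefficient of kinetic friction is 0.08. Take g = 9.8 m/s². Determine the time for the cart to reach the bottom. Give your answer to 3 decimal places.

2.285 s

The weight component along the incline is mg sin 35° = 106.800 N and the normal force is N = mg cos 35° = 152.526 N.
Friction up the slope is f = μN = 0.08 × 152.526 = 12.202 N, so the net downslope force is 106.800 − 12.202 = 94.598 N and a = 94.598 / 19 = 4.9788 m/s².
Starting from rest, L = ½at², so t = √(2L/a) = √(2 × 13.0 / 4.9788) = 2.2852 s.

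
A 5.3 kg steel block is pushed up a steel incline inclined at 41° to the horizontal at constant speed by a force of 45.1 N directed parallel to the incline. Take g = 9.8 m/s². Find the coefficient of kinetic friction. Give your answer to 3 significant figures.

0.281

At constant speed ΣF = 0 along the incline. The applied 45.1 N acts up the slope; the weight component mg sin 41° = 34.076 N and kinetic friction μN both act down the slope.
So 45.1 = 34.076 + μ × 39.200, giving μ = (45.1 − 34.076) / 39.200 = 0.2812.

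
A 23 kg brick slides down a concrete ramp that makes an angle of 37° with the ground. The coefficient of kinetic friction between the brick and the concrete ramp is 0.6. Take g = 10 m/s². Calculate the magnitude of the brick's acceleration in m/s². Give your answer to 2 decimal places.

Resolving the weight along the incline: the component pulling the brick down the slope is mg sin 37° = 23 × 10 × 0.6018 = 138.414 N, and the normal force is N = mg cos 37° = 23 × 10 × 0.7986 = 183.678 N.
Kinetic friction acts up the slope with magnitude f = μN = 0.6 × 183.678 = 110.207 N.
Net force along the incline is 138.414 − 110.207 = 28.207 N, so a = 28.207 / 23 = 1.2264 m/s².

1.23 m/s²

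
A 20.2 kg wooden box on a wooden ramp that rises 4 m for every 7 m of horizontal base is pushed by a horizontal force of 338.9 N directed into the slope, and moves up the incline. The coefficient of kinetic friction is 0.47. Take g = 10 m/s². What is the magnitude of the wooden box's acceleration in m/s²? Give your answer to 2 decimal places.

1.61 m/s²

The horizontal push has components F cos 29.74° = 338.9 × 0.8682 = 294.233 N up the incline and F sin 29.74° = 338.9 × 0.4961 = 168.128 N pressing into the surface.
The normal force is therefore N = mg cos 29.74° + F sin 29.74° = 175.376 + 168.128 = 343.504 N, and kinetic friction down the slope is μN = 0.47 × 343.504 = 161.447 N.
Along the incline: F cos 29.74° − mg sin 29.74° − μN = ma, so 294.233 − 100.212 − 161.447 = 20.2 a, giving a = 1.6126 m/s².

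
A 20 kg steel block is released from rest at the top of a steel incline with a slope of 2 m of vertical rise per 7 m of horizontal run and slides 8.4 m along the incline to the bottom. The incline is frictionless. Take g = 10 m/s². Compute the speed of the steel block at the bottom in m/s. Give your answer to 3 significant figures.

6.79 m/s

The weight component along the incline is mg sin 15.95° = 54.944 N and the normal force is N = mg cos 15.95° = 192.305 N.
With no friction, a = g sin 15.95° = 2.7472 m/s².
Starting from rest over a distance of 8.4 m, v² = 2aL = 2 × 2.7472 × 8.4 = 46.1530, so v = 6.7936 m/s.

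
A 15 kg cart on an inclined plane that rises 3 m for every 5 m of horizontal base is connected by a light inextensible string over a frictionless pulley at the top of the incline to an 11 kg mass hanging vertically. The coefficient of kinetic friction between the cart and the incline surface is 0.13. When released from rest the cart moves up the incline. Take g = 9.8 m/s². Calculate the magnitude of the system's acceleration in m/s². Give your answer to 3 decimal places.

0.607 m/s²

For the cart on the incline: the weight component along the slope is m₁g sin 30.96° = 15 × 9.8 × 0.5145 = 75.631 N and the normal force is N = m₁g cos 30.96° = 126.051 N.
Kinetic friction opposes the cart's motion up the incline: f = μN = 0.13 × 126.051 = 16.387 N acting down the slope.
Newton's second law for the cart (up-slope positive): T − 75.631 − 16.387 = 15 a. For the hanging mass (downward positive): 11 × 9.8 − T = 11 a.
Adding the two equations eliminates T: 15.782 = 26 a, so a = 0.6070 m/s².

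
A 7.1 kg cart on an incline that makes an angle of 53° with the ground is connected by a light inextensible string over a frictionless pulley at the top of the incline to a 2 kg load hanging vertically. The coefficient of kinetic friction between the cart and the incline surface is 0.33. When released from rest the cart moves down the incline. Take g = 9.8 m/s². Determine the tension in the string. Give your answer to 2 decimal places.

For the cart on the incline: the weight component along the slope is m₁g sin 53° = 7.1 × 9.8 × 0.7986 = 55.567 N and the normal force is N = m₁g cos 53° = 41.874 N.
Kinetic friction opposes the cart's motion down the incline: f = μN = 0.33 × 41.874 = 13.818 N acting up the slope.
Newton's second law for the cart (down-slope positive): 55.567 − 13.818 − T = 7.1 a. For the hanging load (upward positive): T − 2 × 9.8 = 2 a.
Adding the two equations eliminates T: 22.149 = 9.1 a, so a = 2.4340 m/s².
Then from the hanging load's equation, T = 2 × (9.8 + 2.4340) = 24.468 N.

24.47 N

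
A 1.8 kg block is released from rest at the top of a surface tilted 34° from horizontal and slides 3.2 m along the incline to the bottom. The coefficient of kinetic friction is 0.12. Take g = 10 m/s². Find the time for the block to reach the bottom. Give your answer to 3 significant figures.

The weight component along the incline is mg sin 34° = 10.065 N and the normal force is N = mg cos 34° = 14.923 N.
Friction up the slope is f = μN = 0.12 × 14.923 = 1.791 N, so the net downslope force is 10.065 − 1.791 = 8.274 N and a = 8.274 / 1.8 = 4.5967 m/s².
Starting from rest, L = ½at², so t = √(2L/a) = √(2 × 3.2 / 4.5967) = 1.1800 s.

1.18 s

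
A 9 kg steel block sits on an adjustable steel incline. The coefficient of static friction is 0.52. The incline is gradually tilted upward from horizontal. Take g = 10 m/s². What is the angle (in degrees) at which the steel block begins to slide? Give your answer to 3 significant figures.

27.5°

At the threshold of sliding, static friction is at its maximum μ_s N and exactly balances the weight component along the incline: mg sin θ = μ_s mg cos θ.
Hence tan θ = μ_s = 0.52, so θ = arctan(0.52) = 27.4744°.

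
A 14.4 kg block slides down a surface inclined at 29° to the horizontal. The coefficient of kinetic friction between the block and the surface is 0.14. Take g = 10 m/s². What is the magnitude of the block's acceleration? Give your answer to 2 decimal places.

Resolving the weight along the incline: the component pulling the block down the slope is mg sin 29° = 14.4 × 10 × 0.4848 = 69.811 N, and the normal force is N = mg cos 29° = 14.4 × 10 × 0.8746 = 125.942 N.
Kinetic friction acts up the slope with magnitude f = μN = 0.14 × 125.942 = 17.632 N.
Net force along the incline is 69.811 − 17.632 = 52.179 N, so a = 52.179 / 14.4 = 3.6235 m/s².

3.62 m/s²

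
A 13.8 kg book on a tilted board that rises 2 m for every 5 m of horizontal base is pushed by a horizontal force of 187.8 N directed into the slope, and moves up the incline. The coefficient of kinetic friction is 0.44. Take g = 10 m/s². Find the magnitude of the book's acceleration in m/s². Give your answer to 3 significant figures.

2.61 m/s²

The horizontal push has components F cos 21.80° = 187.8 × 0.9285 = 174.372 N up the incline and F sin 21.80° = 187.8 × 0.3714 = 69.749 N pressing into the surface.
The normal force is therefore N = mg cos 21.80° + F sin 21.80° = 128.133 + 69.749 = 197.882 N, and kinetic friction down the slope is μN = 0.44 × 197.882 = 87.068 N.
Along the incline: F cos 21.80° − mg sin 21.80° − μN = ma, so 174.372 − 51.253 − 87.068 = 13.8 a, giving a = 2.6124 m/s².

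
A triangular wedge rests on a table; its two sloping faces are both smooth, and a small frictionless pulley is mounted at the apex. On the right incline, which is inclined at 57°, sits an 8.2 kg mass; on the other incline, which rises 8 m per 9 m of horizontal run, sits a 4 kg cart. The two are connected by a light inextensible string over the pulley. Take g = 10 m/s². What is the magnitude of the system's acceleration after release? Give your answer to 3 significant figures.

Resolve each weight along its own incline: the 8.2 kg mass has component 8.2 × 10 × sin 57° = 68.771 N down its slope, and the 4 kg mass has 4 × 10 × sin 41.63° = 26.575 N down its slope.
The 8.2 kg side's 68.771 N exceeds the other side's 26.575 N, so that mass slides down and the 4 kg mass slides up. Taking that direction as positive, Newton's second law for the whole system gives 68.771 − 26.575 = (8.2 + 4) a, so a = 42.196 / 12.2 = 3.4587 m/s².

3.46 m/s²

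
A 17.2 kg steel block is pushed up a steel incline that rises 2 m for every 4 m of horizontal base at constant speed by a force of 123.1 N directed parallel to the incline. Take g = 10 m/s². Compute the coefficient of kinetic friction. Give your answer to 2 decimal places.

At constant speed ΣF = 0 along the incline. The applied 123.1 N acts up the slope; the weight component mg sin 26.57° = 76.921 N and kinetic friction μN both act down the slope.
So 123.1 = 76.921 + μ × 153.841, giving μ = (123.1 − 76.921) / 153.841 = 0.3002.

0.30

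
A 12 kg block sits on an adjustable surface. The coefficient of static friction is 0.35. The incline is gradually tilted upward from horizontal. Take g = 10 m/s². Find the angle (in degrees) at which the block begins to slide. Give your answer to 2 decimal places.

At the threshold of sliding, static friction is at its maximum μ_s N and exactly balances the weight component along the incline: mg sin θ = μ_s mg cos θ.
Hence tan θ = μ_s = 0.35, so θ = arctan(0.35) = 19.2900°.

19.29°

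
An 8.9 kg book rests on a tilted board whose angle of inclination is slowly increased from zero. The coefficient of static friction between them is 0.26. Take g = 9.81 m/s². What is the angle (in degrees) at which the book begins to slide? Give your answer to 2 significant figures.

15°

At the threshold of sliding, static friction is at its maximum μ_s N and exactly balances the weight component along the incline: mg sin θ = μ_s mg cos θ.
Hence tan θ = μ_s = 0.26, so θ = arctan(0.26) = 14.5742°.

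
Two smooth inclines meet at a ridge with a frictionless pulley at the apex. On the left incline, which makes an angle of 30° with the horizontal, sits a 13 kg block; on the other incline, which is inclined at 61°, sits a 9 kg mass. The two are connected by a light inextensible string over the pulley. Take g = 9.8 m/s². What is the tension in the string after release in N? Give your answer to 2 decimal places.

Resolve each weight along its own incline: the 13 kg mass has component 13 × 9.8 × sin 30° = 63.700 N down its slope, and the 9 kg mass has 9 × 9.8 × sin 61° = 77.141 N down its slope.
The 9 kg side's 77.141 N exceeds the other side's 63.700 N, so that mass slides down and the 13 kg mass slides up. Taking that direction as positive, Newton's second law for the whole system gives 77.141 − 63.700 = (13 + 9) a, so a = 13.441 / 22 = 0.6110 m/s².
For the 13 kg mass (up-slope positive): T − 63.700 = 13 × 0.6110, so T = 71.643 N.

71.64 N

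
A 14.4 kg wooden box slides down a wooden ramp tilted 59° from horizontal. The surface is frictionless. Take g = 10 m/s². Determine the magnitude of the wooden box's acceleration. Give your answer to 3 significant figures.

Resolving the weight along the incline: the component pulling the wooden box down the slope is mg sin 59° = 14.4 × 10 × 0.8572 = 123.437 N, and the normal force is N = mg cos 59° = 14.4 × 10 × 0.5150 = 74.160 N.
With no friction the net force along the incline is 123.437 N, so a = g sin 59° = 123.437 / 14.4 = 8.5720 m/s².

8.57 m/s²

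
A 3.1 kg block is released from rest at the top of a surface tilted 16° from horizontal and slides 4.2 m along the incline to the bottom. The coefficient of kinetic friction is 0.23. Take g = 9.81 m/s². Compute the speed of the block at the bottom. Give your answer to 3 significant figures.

The weight component along the incline is mg sin 16° = 8.382 N and the normal force is N = mg cos 16° = 29.233 N.
Friction up the slope is f = μN = 0.23 × 29.233 = 6.724 N, so the net downslope force is 8.382 − 6.724 = 1.658 N and a = 1.658 / 3.1 = 0.5348 m/s².
Starting from rest over a distance of 4.2 m, v² = 2aL = 2 × 0.5348 × 4.2 = 4.4923, so v = 2.1195 m/s.

2.12 m/s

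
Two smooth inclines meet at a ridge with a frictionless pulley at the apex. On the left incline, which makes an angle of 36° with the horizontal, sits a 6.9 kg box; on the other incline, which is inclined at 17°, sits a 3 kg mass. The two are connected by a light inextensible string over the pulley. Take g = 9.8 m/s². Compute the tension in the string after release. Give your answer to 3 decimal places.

18.035 N

Resolve each weight along its own incline: the 6.9 kg mass has component 6.9 × 9.8 × sin 36° = 39.746 N down its slope, and the 3 kg mass has 3 × 9.8 × sin 17° = 8.596 N down its slope.
The 6.9 kg side's 39.746 N exceeds the other side's 8.596 N, so that mass slides down and the 3 kg mass slides up. Taking that direction as positive, Newton's second law for the whole system gives 39.746 − 8.596 = (6.9 + 3) a, so a = 31.150 / 9.9 = 3.1465 m/s².
For the 3 kg mass (up-slope positive): T − 8.596 = 3 × 3.1465, so T = 18.035 N.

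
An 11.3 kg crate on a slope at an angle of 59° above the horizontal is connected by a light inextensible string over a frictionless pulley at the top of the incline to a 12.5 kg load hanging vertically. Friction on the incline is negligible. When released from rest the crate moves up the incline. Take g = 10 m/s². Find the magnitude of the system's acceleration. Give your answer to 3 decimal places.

For the crate on the incline: the weight component along the slope is m₁g sin 59° = 11.3 × 10 × 0.8572 = 96.864 N and the normal force is N = m₁g cos 59° = 58.199 N.
Newton's second law for the crate (up-slope positive): T − 96.864 = 11.3 a. For the hanging load (downward positive): 12.5 × 10 − T = 12.5 a.
Adding the two equations eliminates T: 28.136 = 23.8 a, so a = 1.1822 m/s².

1.182 m/s²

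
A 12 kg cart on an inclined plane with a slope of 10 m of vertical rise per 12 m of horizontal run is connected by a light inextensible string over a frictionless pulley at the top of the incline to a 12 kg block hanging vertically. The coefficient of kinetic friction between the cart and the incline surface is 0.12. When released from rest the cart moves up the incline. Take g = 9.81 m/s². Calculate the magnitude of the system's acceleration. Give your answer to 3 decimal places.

1.313 m/s²

For the cart on the incline: the weight component along the slope is m₁g sin 39.81° = 12 × 9.81 × 0.6402 = 75.364 N and the normal force is N = m₁g cos 39.81° = 90.435 N.
Kinetic friction opposes the cart's motion up the incline: f = μN = 0.12 × 90.435 = 10.852 N acting down the slope.
Newton's second law for the cart (up-slope positive): T − 75.364 − 10.852 = 12 a. For the hanging block (downward positive): 12 × 9.81 − T = 12 a.
Adding the two equations eliminates T: 31.504 = 24 a, so a = 1.3127 m/s².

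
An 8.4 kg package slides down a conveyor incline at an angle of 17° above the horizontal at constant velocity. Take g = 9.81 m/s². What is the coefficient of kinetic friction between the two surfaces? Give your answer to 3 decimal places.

0.306

At constant velocity the net force along the incline is zero: mg sin 17° = μ mg cos 17°.
So μ = tan 17° = 0.2924 / 0.9563 = 0.3058.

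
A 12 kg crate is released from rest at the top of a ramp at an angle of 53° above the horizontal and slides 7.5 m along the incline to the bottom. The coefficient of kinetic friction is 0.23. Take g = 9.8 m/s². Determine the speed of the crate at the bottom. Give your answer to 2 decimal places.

9.85 m/s

The weight component along the incline is mg sin 53° = 93.920 N and the normal force is N = mg cos 53° = 70.773 N.
Friction up the slope is f = μN = 0.23 × 70.773 = 16.278 N, so the net downslope force is 93.920 − 16.278 = 77.642 N and a = 77.642 / 12 = 6.4702 m/s².
Starting from rest over a distance of 7.5 m, v² = 2aL = 2 × 6.4702 × 7.5 = 97.0530, so v = 9.8515 m/s.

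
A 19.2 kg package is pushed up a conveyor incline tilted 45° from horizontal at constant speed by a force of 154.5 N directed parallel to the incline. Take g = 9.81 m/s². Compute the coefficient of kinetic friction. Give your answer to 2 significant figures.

0.16

At constant speed ΣF = 0 along the incline. The applied 154.5 N acts up the slope; the weight component mg sin 45° = 133.185 N and kinetic friction μN both act down the slope.
So 154.5 = 133.185 + μ × 133.185, giving μ = (154.5 − 133.185) / 133.185 = 0.1600.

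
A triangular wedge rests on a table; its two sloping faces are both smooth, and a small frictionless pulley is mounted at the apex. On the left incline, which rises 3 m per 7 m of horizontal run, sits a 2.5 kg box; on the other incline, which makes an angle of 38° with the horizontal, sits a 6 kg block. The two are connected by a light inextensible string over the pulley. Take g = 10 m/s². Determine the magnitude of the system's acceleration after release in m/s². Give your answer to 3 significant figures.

Resolve each weight along its own incline: the 2.5 kg mass has component 2.5 × 10 × sin 23.20° = 9.848 N down its slope, and the 6 kg mass has 6 × 10 × sin 38° = 36.940 N down its slope.
The 6 kg side's 36.940 N exceeds the other side's 9.848 N, so that mass slides down and the 2.5 kg mass slides up. Taking that direction as positive, Newton's second law for the whole system gives 36.940 − 9.848 = (2.5 + 6) a, so a = 27.092 / 8.5 = 3.1873 m/s².

3.19 m/s²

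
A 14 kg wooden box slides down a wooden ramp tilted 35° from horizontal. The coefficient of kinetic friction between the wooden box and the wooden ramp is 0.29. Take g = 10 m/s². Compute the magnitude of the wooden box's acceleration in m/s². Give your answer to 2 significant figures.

3.4 m/s²

Resolving the weight along the incline: the component pulling the wooden box down the slope is mg sin 35° = 14 × 10 × 0.5736 = 80.304 N, and the normal force is N = mg cos 35° = 14 × 10 × 0.8192 = 114.688 N.
Kinetic friction acts up the slope with magnitude f = μN = 0.29 × 114.688 = 33.260 N.
Net force along the incline is 80.304 − 33.260 = 47.044 N, so a = 47.044 / 14 = 3.3603 m/s².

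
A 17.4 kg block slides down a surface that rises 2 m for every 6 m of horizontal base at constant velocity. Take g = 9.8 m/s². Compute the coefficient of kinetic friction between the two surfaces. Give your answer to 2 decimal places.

0.33

At constant velocity the net force along the incline is zero: mg sin 18.43° = μ mg cos 18.43°.
So μ = tan 18.43° = 0.3162 / 0.9487 = 0.3333.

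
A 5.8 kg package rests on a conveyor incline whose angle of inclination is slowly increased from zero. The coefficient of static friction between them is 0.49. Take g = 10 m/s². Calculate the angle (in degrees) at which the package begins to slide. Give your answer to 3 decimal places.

26.105°

At the threshold of sliding, static friction is at its maximum μ_s N and exactly balances the weight component along the incline: mg sin θ = μ_s mg cos θ.
Hence tan θ = μ_s = 0.49, so θ = arctan(0.49) = 26.1049°.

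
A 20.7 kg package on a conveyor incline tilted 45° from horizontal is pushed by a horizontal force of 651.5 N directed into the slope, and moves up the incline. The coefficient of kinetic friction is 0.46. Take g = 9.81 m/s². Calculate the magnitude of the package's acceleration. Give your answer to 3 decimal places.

1.890 m/s²

The horizontal push has components F cos 45° = 651.5 × 0.7071 = 460.676 N up the incline and F sin 45° = 651.5 × 0.7071 = 460.676 N pressing into the surface.
The normal force is therefore N = mg cos 45° + F sin 45° = 143.589 + 460.676 = 604.265 N, and kinetic friction down the slope is μN = 0.46 × 604.265 = 277.962 N.
Along the incline: F cos 45° − mg sin 45° − μN = ma, so 460.676 − 143.589 − 277.962 = 20.7 a, giving a = 1.8901 m/s².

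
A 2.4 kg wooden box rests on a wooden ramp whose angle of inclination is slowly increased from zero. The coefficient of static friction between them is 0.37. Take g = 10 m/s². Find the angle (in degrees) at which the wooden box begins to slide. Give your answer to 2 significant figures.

At the threshold of sliding, static friction is at its maximum μ_s N and exactly balances the weight component along the incline: mg sin θ = μ_s mg cos θ.
Hence tan θ = μ_s = 0.37, so θ = arctan(0.37) = 20.3045°.

20°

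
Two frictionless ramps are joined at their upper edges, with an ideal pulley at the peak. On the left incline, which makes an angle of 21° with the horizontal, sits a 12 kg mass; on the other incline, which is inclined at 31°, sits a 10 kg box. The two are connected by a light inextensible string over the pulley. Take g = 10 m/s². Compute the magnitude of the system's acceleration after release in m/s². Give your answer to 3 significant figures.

Resolve each weight along its own incline: the 12 kg mass has component 12 × 10 × sin 21° = 43.004 N down its slope, and the 10 kg mass has 10 × 10 × sin 31° = 51.504 N down its slope.
The 10 kg side's 51.504 N exceeds the other side's 43.004 N, so that mass slides down and the 12 kg mass slides up. Taking that direction as positive, Newton's second law for the whole system gives 51.504 − 43.004 = (12 + 10) a, so a = 8.500 / 22 = 0.3864 m/s².

0.386 m/s²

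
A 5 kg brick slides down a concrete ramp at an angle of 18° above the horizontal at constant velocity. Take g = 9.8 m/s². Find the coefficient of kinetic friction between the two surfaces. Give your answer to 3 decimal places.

0.325

At constant velocity the net force along the incline is zero: mg sin 18° = μ mg cos 18°.
So μ = tan 18° = 0.3090 / 0.9511 = 0.3249.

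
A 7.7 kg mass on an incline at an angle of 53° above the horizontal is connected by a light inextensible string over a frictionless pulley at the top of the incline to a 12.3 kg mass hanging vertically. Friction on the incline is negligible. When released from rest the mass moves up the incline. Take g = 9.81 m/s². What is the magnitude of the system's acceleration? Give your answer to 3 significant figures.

For the mass on the incline: the weight component along the slope is m₁g sin 53° = 7.7 × 9.81 × 0.7986 = 60.324 N and the normal force is N = m₁g cos 53° = 45.459 N.
Newton's second law for the mass (up-slope positive): T − 60.324 = 7.7 a. For the hanging mass (downward positive): 12.3 × 9.81 − T = 12.3 a.
Adding the two equations eliminates T: 60.339 = 20 a, so a = 3.0170 m/s².

3.02 m/s²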